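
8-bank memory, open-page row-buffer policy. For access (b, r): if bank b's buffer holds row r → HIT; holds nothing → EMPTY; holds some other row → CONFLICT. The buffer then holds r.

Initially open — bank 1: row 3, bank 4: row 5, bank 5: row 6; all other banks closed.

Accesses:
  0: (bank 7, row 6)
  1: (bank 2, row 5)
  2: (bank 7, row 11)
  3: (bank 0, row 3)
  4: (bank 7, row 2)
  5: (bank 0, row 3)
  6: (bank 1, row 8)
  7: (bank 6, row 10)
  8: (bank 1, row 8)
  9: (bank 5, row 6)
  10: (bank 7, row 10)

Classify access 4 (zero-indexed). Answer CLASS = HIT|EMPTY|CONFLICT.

0: bank 7 row 6 — prev None → EMPTY
1: bank 2 row 5 — prev None → EMPTY
2: bank 7 row 11 — prev 6 → CONFLICT
3: bank 0 row 3 — prev None → EMPTY
4: bank 7 row 2 — prev 11 → CONFLICT
5: bank 0 row 3 — prev 3 → HIT
6: bank 1 row 8 — prev 3 → CONFLICT
7: bank 6 row 10 — prev None → EMPTY
8: bank 1 row 8 — prev 8 → HIT
9: bank 5 row 6 — prev 6 → HIT
10: bank 7 row 10 — prev 2 → CONFLICT

CLASS = CONFLICT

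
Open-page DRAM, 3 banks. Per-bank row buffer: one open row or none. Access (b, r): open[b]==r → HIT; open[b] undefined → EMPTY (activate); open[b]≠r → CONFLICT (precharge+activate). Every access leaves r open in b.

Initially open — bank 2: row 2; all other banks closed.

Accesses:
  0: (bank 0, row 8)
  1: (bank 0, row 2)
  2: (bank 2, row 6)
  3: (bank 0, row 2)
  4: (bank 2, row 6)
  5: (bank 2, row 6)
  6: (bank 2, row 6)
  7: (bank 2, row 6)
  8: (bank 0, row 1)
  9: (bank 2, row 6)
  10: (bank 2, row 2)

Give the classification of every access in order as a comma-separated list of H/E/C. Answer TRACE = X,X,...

TRACE = E,C,C,H,H,H,H,H,C,H,C

  [0] b0 r8: no row ⇒ E
  [1] b0 r2: had r8 ⇒ C
  [2] b2 r6: had r2 ⇒ C
  [3] b0 r2: had r2 ⇒ H
  [4] b2 r6: had r6 ⇒ H
  [5] b2 r6: had r6 ⇒ H
  [6] b2 r6: had r6 ⇒ H
  [7] b2 r6: had r6 ⇒ H
  [8] b0 r1: had r2 ⇒ C
  [9] b2 r6: had r6 ⇒ H
  [10] b2 r2: had r6 ⇒ C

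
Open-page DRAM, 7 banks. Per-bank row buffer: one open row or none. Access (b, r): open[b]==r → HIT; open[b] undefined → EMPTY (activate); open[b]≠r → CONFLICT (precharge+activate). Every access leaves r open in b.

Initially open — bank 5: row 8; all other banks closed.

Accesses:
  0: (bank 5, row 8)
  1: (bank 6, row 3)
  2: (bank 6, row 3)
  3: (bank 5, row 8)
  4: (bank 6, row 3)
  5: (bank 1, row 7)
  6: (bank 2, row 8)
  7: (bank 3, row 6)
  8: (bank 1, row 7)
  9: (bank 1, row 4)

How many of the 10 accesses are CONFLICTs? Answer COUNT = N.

#0 (5,8) H  (was 8)
#1 (6,3) E
#2 (6,3) H  (was 3)
#3 (5,8) H  (was 8)
#4 (6,3) H  (was 3)
#5 (1,7) E
#6 (2,8) E
#7 (3,6) E
#8 (1,7) H  (was 7)
#9 (1,4) C  (was 7)

COUNT = 1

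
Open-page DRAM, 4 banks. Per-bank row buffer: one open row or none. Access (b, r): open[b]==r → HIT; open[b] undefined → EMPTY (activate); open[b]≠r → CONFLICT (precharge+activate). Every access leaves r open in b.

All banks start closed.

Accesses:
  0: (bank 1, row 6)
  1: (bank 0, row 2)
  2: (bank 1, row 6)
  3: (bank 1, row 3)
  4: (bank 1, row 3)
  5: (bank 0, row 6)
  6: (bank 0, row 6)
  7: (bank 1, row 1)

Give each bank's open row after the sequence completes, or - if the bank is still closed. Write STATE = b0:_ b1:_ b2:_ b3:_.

  [0] b1 r6: no row ⇒ E
  [1] b0 r2: no row ⇒ E
  [2] b1 r6: had r6 ⇒ H
  [3] b1 r3: had r6 ⇒ C
  [4] b1 r3: had r3 ⇒ H
  [5] b0 r6: had r2 ⇒ C
  [6] b0 r6: had r6 ⇒ H
  [7] b1 r1: had r3 ⇒ C

STATE = b0:6 b1:1 b2:- b3:-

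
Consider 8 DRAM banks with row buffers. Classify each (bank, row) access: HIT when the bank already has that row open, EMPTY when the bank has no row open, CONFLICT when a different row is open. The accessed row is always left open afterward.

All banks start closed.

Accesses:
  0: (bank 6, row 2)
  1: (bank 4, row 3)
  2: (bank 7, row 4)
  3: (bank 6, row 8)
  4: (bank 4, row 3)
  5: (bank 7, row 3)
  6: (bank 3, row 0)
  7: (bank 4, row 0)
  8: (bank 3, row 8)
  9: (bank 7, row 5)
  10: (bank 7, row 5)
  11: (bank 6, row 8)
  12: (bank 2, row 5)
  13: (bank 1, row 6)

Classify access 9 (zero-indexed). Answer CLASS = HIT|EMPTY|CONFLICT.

  [0] b6 r2: no row ⇒ E
  [1] b4 r3: no row ⇒ E
  [2] b7 r4: no row ⇒ E
  [3] b6 r8: had r2 ⇒ C
  [4] b4 r3: had r3 ⇒ H
  [5] b7 r3: had r4 ⇒ C
  [6] b3 r0: no row ⇒ E
  [7] b4 r0: had r3 ⇒ C
  [8] b3 r8: had r0 ⇒ C
  [9] b7 r5: had r3 ⇒ C
  [10] b7 r5: had r5 ⇒ H
  [11] b6 r8: had r8 ⇒ H
  [12] b2 r5: no row ⇒ E
  [13] b1 r6: no row ⇒ E

CLASS = CONFLICT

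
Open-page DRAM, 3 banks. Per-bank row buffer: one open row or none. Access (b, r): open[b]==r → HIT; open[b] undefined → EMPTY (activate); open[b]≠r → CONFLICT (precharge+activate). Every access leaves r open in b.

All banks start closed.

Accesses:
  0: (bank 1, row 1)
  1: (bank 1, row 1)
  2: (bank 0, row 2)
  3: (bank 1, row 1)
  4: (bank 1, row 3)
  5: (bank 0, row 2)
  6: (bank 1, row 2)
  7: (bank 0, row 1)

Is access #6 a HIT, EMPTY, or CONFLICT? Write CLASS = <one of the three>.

CLASS = CONFLICT

#0 (1,1) E
#1 (1,1) H  (was 1)
#2 (0,2) E
#3 (1,1) H  (was 1)
#4 (1,3) C  (was 1)
#5 (0,2) H  (was 2)
#6 (1,2) C  (was 3)
#7 (0,1) C  (was 2)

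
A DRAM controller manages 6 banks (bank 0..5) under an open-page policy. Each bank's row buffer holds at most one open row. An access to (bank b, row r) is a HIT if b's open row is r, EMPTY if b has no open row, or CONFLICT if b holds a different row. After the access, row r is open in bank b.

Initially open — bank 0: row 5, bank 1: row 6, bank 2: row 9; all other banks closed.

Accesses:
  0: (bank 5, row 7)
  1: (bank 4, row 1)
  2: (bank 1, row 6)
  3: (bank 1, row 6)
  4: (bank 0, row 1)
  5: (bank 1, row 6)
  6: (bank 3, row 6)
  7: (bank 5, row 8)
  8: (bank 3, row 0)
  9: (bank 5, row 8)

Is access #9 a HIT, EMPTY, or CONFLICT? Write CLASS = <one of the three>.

step 0: bank5 None->7 [EMPTY]
step 1: bank4 None->1 [EMPTY]
step 2: bank1 6->6 [HIT]
step 3: bank1 6->6 [HIT]
step 4: bank0 5->1 [CONFLICT]
step 5: bank1 6->6 [HIT]
step 6: bank3 None->6 [EMPTY]
step 7: bank5 7->8 [CONFLICT]
step 8: bank3 6->0 [CONFLICT]
step 9: bank5 8->8 [HIT]

CLASS = HIT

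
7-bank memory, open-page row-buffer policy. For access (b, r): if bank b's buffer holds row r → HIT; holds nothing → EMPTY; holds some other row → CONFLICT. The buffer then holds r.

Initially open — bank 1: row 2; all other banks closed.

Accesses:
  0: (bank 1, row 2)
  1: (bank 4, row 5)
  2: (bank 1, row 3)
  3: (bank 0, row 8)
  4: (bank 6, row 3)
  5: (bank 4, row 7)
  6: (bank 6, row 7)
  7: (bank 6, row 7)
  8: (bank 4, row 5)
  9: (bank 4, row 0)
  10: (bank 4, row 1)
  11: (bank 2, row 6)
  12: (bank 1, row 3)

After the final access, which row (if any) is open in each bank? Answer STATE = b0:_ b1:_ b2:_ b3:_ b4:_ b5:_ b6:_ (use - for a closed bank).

STATE = b0:8 b1:3 b2:6 b3:- b4:1 b5:- b6:7

0: bank 1 row 2 — prev 2 → HIT
1: bank 4 row 5 — prev None → EMPTY
2: bank 1 row 3 — prev 2 → CONFLICT
3: bank 0 row 8 — prev None → EMPTY
4: bank 6 row 3 — prev None → EMPTY
5: bank 4 row 7 — prev 5 → CONFLICT
6: bank 6 row 7 — prev 3 → CONFLICT
7: bank 6 row 7 — prev 7 → HIT
8: bank 4 row 5 — prev 7 → CONFLICT
9: bank 4 row 0 — prev 5 → CONFLICT
10: bank 4 row 1 — prev 0 → CONFLICT
11: bank 2 row 6 — prev None → EMPTY
12: bank 1 row 3 — prev 3 → HIT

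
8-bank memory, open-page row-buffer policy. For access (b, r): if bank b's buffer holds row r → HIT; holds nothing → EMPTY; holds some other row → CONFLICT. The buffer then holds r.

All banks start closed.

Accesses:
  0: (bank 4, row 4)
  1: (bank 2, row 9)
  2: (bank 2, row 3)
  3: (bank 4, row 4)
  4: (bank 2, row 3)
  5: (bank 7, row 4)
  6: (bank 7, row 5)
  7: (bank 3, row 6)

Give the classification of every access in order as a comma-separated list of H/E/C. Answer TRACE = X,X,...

0: bank 4 row 4 — prev None → EMPTY
1: bank 2 row 9 — prev None → EMPTY
2: bank 2 row 3 — prev 9 → CONFLICT
3: bank 4 row 4 — prev 4 → HIT
4: bank 2 row 3 — prev 3 → HIT
5: bank 7 row 4 — prev None → EMPTY
6: bank 7 row 5 — prev 4 → CONFLICT
7: bank 3 row 6 — prev None → EMPTY

TRACE = E,E,C,H,H,E,C,E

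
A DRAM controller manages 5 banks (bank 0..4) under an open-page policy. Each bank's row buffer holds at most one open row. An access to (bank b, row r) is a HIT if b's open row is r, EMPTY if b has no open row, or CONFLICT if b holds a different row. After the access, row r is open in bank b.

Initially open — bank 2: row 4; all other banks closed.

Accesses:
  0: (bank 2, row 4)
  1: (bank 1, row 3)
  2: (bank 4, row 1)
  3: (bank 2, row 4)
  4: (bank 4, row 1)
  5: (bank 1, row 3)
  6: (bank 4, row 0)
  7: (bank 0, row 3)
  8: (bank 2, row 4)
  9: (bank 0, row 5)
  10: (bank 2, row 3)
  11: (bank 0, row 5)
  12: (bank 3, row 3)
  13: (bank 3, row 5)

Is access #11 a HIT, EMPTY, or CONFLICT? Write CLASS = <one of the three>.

CLASS = HIT

  [0] b2 r4: had r4 ⇒ H
  [1] b1 r3: no row ⇒ E
  [2] b4 r1: no row ⇒ E
  [3] b2 r4: had r4 ⇒ H
  [4] b4 r1: had r1 ⇒ H
  [5] b1 r3: had r3 ⇒ H
  [6] b4 r0: had r1 ⇒ C
  [7] b0 r3: no row ⇒ E
  [8] b2 r4: had r4 ⇒ H
  [9] b0 r5: had r3 ⇒ C
  [10] b2 r3: had r4 ⇒ C
  [11] b0 r5: had r5 ⇒ H
  [12] b3 r3: no row ⇒ E
  [13] b3 r5: had r3 ⇒ C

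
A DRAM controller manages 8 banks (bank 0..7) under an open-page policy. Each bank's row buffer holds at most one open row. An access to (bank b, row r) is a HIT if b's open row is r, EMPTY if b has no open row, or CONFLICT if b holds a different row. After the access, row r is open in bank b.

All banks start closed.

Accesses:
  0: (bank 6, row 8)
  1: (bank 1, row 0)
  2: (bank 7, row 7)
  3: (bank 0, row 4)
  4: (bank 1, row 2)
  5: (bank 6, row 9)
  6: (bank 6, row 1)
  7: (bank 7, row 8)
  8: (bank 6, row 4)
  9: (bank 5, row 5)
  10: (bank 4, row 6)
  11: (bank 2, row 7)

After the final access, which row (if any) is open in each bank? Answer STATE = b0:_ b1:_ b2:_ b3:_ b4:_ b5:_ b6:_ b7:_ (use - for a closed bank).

STATE = b0:4 b1:2 b2:7 b3:- b4:6 b5:5 b6:4 b7:8

0: bank 6 row 8 — prev None → EMPTY
1: bank 1 row 0 — prev None → EMPTY
2: bank 7 row 7 — prev None → EMPTY
3: bank 0 row 4 — prev None → EMPTY
4: bank 1 row 2 — prev 0 → CONFLICT
5: bank 6 row 9 — prev 8 → CONFLICT
6: bank 6 row 1 — prev 9 → CONFLICT
7: bank 7 row 8 — prev 7 → CONFLICT
8: bank 6 row 4 — prev 1 → CONFLICT
9: bank 5 row 5 — prev None → EMPTY
10: bank 4 row 6 — prev None → EMPTY
11: bank 2 row 7 — prev None → EMPTY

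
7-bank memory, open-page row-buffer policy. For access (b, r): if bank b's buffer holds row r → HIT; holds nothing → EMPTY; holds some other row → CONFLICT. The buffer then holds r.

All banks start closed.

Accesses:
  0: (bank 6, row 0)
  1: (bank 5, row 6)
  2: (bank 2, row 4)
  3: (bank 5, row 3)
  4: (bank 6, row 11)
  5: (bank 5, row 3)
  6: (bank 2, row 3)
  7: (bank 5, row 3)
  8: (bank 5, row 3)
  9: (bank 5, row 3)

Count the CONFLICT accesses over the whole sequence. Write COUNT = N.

step 0: bank6 None->0 [EMPTY]
step 1: bank5 None->6 [EMPTY]
step 2: bank2 None->4 [EMPTY]
step 3: bank5 6->3 [CONFLICT]
step 4: bank6 0->11 [CONFLICT]
step 5: bank5 3->3 [HIT]
step 6: bank2 4->3 [CONFLICT]
step 7: bank5 3->3 [HIT]
step 8: bank5 3->3 [HIT]
step 9: bank5 3->3 [HIT]

COUNT = 3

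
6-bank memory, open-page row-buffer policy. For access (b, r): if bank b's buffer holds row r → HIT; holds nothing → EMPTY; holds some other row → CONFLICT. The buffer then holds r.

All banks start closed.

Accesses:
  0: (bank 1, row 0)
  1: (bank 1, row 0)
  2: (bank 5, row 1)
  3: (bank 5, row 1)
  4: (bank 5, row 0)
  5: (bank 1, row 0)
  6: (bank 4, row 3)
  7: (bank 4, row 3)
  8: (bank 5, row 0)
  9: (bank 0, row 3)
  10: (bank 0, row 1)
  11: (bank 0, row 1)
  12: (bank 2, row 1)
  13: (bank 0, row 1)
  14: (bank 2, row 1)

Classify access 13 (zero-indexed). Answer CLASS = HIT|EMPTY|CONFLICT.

CLASS = HIT

  [0] b1 r0: no row ⇒ E
  [1] b1 r0: had r0 ⇒ H
  [2] b5 r1: no row ⇒ E
  [3] b5 r1: had r1 ⇒ H
  [4] b5 r0: had r1 ⇒ C
  [5] b1 r0: had r0 ⇒ H
  [6] b4 r3: no row ⇒ E
  [7] b4 r3: had r3 ⇒ H
  [8] b5 r0: had r0 ⇒ H
  [9] b0 r3: no row ⇒ E
  [10] b0 r1: had r3 ⇒ C
  [11] b0 r1: had r1 ⇒ H
  [12] b2 r1: no row ⇒ E
  [13] b0 r1: had r1 ⇒ H
  [14] b2 r1: had r1 ⇒ H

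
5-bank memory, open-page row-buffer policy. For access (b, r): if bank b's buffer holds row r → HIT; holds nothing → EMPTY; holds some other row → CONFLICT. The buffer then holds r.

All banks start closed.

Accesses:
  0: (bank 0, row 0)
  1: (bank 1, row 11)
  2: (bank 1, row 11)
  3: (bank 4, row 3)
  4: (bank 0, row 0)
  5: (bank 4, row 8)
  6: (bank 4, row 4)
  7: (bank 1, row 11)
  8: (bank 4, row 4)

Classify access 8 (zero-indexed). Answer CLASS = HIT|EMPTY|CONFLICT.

CLASS = HIT

  [0] b0 r0: no row ⇒ E
  [1] b1 r11: no row ⇒ E
  [2] b1 r11: had r11 ⇒ H
  [3] b4 r3: no row ⇒ E
  [4] b0 r0: had r0 ⇒ H
  [5] b4 r8: had r3 ⇒ C
  [6] b4 r4: had r8 ⇒ C
  [7] b1 r11: had r11 ⇒ H
  [8] b4 r4: had r4 ⇒ H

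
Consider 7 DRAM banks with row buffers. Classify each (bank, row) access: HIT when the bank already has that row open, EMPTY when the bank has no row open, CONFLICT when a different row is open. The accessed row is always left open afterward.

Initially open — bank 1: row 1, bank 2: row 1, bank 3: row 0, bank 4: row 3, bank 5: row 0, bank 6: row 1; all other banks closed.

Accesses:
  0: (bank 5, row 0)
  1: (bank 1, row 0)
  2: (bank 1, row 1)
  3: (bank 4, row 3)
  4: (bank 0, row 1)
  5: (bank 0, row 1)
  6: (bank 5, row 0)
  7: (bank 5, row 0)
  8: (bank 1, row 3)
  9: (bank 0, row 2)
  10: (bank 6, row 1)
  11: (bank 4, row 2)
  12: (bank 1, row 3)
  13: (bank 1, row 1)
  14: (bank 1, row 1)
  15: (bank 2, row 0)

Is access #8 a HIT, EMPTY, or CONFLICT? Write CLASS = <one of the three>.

CLASS = CONFLICT

step 0: bank5 0->0 [HIT]
step 1: bank1 1->0 [CONFLICT]
step 2: bank1 0->1 [CONFLICT]
step 3: bank4 3->3 [HIT]
step 4: bank0 None->1 [EMPTY]
step 5: bank0 1->1 [HIT]
step 6: bank5 0->0 [HIT]
step 7: bank5 0->0 [HIT]
step 8: bank1 1->3 [CONFLICT]
step 9: bank0 1->2 [CONFLICT]
step 10: bank6 1->1 [HIT]
step 11: bank4 3->2 [CONFLICT]
step 12: bank1 3->3 [HIT]
step 13: bank1 3->1 [CONFLICT]
step 14: bank1 1->1 [HIT]
step 15: bank2 1->0 [CONFLICT]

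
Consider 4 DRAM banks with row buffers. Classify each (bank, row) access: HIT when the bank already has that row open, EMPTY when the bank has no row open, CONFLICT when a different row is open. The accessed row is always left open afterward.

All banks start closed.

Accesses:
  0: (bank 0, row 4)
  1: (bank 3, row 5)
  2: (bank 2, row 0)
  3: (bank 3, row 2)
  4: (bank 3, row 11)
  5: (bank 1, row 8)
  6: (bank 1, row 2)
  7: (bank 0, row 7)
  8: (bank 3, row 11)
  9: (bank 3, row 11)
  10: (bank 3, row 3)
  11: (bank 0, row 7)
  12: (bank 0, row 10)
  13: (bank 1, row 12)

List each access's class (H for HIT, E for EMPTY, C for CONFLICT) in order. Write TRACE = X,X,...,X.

0: bank 0 row 4 — prev None → EMPTY
1: bank 3 row 5 — prev None → EMPTY
2: bank 2 row 0 — prev None → EMPTY
3: bank 3 row 2 — prev 5 → CONFLICT
4: bank 3 row 11 — prev 2 → CONFLICT
5: bank 1 row 8 — prev None → EMPTY
6: bank 1 row 2 — prev 8 → CONFLICT
7: bank 0 row 7 — prev 4 → CONFLICT
8: bank 3 row 11 — prev 11 → HIT
9: bank 3 row 11 — prev 11 → HIT
10: bank 3 row 3 — prev 11 → CONFLICT
11: bank 0 row 7 — prev 7 → HIT
12: bank 0 row 10 — prev 7 → CONFLICT
13: bank 1 row 12 — prev 2 → CONFLICT

TRACE = E,E,E,C,C,E,C,C,H,H,C,H,C,C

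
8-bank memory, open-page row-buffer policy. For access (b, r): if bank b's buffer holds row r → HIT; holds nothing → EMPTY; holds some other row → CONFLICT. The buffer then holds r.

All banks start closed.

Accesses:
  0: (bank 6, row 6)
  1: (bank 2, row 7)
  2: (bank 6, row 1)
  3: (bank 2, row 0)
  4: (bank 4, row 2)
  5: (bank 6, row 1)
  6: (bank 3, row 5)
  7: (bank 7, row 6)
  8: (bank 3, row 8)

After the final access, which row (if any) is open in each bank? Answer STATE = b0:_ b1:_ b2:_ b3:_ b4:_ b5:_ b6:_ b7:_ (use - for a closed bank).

#0 (6,6) E
#1 (2,7) E
#2 (6,1) C  (was 6)
#3 (2,0) C  (was 7)
#4 (4,2) E
#5 (6,1) H  (was 1)
#6 (3,5) E
#7 (7,6) E
#8 (3,8) C  (was 5)

STATE = b0:- b1:- b2:0 b3:8 b4:2 b5:- b6:1 b7:6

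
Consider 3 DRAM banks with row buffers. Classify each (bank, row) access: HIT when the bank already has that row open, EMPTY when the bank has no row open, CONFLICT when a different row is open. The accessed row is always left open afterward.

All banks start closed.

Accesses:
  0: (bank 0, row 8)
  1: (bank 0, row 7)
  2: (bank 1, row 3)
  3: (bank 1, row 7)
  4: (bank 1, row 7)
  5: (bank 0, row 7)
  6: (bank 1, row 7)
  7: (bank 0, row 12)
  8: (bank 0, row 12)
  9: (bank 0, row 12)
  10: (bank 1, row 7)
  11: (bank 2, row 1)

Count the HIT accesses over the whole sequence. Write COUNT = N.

  [0] b0 r8: no row ⇒ E
  [1] b0 r7: had r8 ⇒ C
  [2] b1 r3: no row ⇒ E
  [3] b1 r7: had r3 ⇒ C
  [4] b1 r7: had r7 ⇒ H
  [5] b0 r7: had r7 ⇒ H
  [6] b1 r7: had r7 ⇒ H
  [7] b0 r12: had r7 ⇒ C
  [8] b0 r12: had r12 ⇒ H
  [9] b0 r12: had r12 ⇒ H
  [10] b1 r7: had r7 ⇒ H
  [11] b2 r1: no row ⇒ E

COUNT = 6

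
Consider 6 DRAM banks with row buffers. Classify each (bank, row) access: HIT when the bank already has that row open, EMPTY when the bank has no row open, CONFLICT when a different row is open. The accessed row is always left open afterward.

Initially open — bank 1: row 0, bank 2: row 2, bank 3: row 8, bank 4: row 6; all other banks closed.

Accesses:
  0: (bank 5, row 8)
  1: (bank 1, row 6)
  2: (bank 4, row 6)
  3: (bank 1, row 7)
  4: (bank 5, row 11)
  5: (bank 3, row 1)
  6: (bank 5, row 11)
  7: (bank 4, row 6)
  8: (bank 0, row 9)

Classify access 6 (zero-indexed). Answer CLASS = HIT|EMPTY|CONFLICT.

step 0: bank5 None->8 [EMPTY]
step 1: bank1 0->6 [CONFLICT]
step 2: bank4 6->6 [HIT]
step 3: bank1 6->7 [CONFLICT]
step 4: bank5 8->11 [CONFLICT]
step 5: bank3 8->1 [CONFLICT]
step 6: bank5 11->11 [HIT]
step 7: bank4 6->6 [HIT]
step 8: bank0 None->9 [EMPTY]

CLASS = HIT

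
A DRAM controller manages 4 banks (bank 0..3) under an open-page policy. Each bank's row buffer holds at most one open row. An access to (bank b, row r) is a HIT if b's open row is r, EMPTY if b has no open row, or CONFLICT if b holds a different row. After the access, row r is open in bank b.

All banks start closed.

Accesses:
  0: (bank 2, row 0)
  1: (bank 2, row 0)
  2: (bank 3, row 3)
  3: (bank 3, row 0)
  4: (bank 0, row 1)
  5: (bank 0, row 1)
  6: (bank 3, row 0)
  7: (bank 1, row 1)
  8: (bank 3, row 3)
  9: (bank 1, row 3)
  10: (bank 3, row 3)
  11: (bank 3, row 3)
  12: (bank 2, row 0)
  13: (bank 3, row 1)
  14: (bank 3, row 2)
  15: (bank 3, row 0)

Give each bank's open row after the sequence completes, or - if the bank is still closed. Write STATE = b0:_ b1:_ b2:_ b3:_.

STATE = b0:1 b1:3 b2:0 b3:0

  [0] b2 r0: no row ⇒ E
  [1] b2 r0: had r0 ⇒ H
  [2] b3 r3: no row ⇒ E
  [3] b3 r0: had r3 ⇒ C
  [4] b0 r1: no row ⇒ E
  [5] b0 r1: had r1 ⇒ H
  [6] b3 r0: had r0 ⇒ H
  [7] b1 r1: no row ⇒ E
  [8] b3 r3: had r0 ⇒ C
  [9] b1 r3: had r1 ⇒ C
  [10] b3 r3: had r3 ⇒ H
  [11] b3 r3: had r3 ⇒ H
  [12] b2 r0: had r0 ⇒ H
  [13] b3 r1: had r3 ⇒ C
  [14] b3 r2: had r1 ⇒ C
  [15] b3 r0: had r2 ⇒ C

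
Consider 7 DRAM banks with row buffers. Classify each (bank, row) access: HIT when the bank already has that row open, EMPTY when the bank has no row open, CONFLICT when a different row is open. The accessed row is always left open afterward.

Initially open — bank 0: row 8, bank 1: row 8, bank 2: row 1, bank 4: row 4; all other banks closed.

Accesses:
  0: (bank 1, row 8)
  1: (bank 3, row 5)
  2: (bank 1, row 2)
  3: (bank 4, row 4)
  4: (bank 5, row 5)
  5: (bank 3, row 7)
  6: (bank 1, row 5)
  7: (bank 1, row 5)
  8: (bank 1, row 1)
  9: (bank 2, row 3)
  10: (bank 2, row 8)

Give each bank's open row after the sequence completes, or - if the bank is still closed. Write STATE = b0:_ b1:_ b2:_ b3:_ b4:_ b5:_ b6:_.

STATE = b0:8 b1:1 b2:8 b3:7 b4:4 b5:5 b6:-

#0 (1,8) H  (was 8)
#1 (3,5) E
#2 (1,2) C  (was 8)
#3 (4,4) H  (was 4)
#4 (5,5) E
#5 (3,7) C  (was 5)
#6 (1,5) C  (was 2)
#7 (1,5) H  (was 5)
#8 (1,1) C  (was 5)
#9 (2,3) C  (was 1)
#10 (2,8) C  (was 3)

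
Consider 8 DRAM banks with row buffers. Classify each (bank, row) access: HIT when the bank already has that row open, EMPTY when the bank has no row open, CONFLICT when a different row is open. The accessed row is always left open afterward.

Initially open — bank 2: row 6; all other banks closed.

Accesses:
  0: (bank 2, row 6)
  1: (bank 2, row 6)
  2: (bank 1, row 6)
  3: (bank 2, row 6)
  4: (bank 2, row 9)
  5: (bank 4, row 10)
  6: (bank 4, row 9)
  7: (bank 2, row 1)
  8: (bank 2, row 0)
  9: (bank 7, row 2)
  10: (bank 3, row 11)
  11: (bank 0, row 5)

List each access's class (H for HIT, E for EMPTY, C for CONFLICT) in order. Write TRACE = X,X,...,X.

step 0: bank2 6->6 [HIT]
step 1: bank2 6->6 [HIT]
step 2: bank1 None->6 [EMPTY]
step 3: bank2 6->6 [HIT]
step 4: bank2 6->9 [CONFLICT]
step 5: bank4 None->10 [EMPTY]
step 6: bank4 10->9 [CONFLICT]
step 7: bank2 9->1 [CONFLICT]
step 8: bank2 1->0 [CONFLICT]
step 9: bank7 None->2 [EMPTY]
step 10: bank3 None->11 [EMPTY]
step 11: bank0 None->5 [EMPTY]

TRACE = H,H,E,H,C,E,C,C,C,E,E,E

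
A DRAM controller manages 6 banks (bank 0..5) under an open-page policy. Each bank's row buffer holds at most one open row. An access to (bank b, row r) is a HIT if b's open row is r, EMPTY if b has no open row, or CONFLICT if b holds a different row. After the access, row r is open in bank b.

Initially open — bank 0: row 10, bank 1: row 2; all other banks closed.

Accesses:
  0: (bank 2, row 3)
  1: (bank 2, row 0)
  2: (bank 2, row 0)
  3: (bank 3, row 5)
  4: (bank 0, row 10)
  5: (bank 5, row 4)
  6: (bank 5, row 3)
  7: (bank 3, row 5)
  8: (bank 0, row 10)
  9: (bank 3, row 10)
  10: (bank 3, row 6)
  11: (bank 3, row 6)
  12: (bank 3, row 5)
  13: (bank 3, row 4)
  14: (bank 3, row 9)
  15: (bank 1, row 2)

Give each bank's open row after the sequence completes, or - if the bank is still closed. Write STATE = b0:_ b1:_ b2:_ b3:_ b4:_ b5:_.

STATE = b0:10 b1:2 b2:0 b3:9 b4:- b5:3

  [0] b2 r3: no row ⇒ E
  [1] b2 r0: had r3 ⇒ C
  [2] b2 r0: had r0 ⇒ H
  [3] b3 r5: no row ⇒ E
  [4] b0 r10: had r10 ⇒ H
  [5] b5 r4: no row ⇒ E
  [6] b5 r3: had r4 ⇒ C
  [7] b3 r5: had r5 ⇒ H
  [8] b0 r10: had r10 ⇒ H
  [9] b3 r10: had r5 ⇒ C
  [10] b3 r6: had r10 ⇒ C
  [11] b3 r6: had r6 ⇒ H
  [12] b3 r5: had r6 ⇒ C
  [13] b3 r4: had r5 ⇒ C
  [14] b3 r9: had r4 ⇒ C
  [15] b1 r2: had r2 ⇒ H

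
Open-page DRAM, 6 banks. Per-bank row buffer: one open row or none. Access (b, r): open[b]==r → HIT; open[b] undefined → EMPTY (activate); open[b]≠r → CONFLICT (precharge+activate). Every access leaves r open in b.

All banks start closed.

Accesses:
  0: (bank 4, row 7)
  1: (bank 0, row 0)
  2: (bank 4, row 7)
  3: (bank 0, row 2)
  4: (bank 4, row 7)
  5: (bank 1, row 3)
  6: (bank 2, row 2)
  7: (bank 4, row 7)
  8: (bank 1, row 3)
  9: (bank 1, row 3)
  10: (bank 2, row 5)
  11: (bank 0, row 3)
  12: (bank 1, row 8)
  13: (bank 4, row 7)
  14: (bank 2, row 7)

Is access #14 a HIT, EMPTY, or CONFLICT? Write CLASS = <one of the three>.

CLASS = CONFLICT

#0 (4,7) E
#1 (0,0) E
#2 (4,7) H  (was 7)
#3 (0,2) C  (was 0)
#4 (4,7) H  (was 7)
#5 (1,3) E
#6 (2,2) E
#7 (4,7) H  (was 7)
#8 (1,3) H  (was 3)
#9 (1,3) H  (was 3)
#10 (2,5) C  (was 2)
#11 (0,3) C  (was 2)
#12 (1,8) C  (was 3)
#13 (4,7) H  (was 7)
#14 (2,7) C  (was 5)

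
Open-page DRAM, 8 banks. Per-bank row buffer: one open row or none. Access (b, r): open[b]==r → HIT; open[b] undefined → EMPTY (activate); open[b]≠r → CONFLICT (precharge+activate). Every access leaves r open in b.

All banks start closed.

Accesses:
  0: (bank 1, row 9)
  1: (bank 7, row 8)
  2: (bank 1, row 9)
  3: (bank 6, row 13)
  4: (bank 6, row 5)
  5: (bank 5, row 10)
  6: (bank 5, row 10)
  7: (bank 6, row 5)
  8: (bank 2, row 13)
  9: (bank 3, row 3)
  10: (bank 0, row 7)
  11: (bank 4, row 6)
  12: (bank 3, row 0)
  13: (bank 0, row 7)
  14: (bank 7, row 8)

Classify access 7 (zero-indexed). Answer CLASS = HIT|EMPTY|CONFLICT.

CLASS = HIT

#0 (1,9) E
#1 (7,8) E
#2 (1,9) H  (was 9)
#3 (6,13) E
#4 (6,5) C  (was 13)
#5 (5,10) E
#6 (5,10) H  (was 10)
#7 (6,5) H  (was 5)
#8 (2,13) E
#9 (3,3) E
#10 (0,7) E
#11 (4,6) E
#12 (3,0) C  (was 3)
#13 (0,7) H  (was 7)
#14 (7,8) H  (was 8)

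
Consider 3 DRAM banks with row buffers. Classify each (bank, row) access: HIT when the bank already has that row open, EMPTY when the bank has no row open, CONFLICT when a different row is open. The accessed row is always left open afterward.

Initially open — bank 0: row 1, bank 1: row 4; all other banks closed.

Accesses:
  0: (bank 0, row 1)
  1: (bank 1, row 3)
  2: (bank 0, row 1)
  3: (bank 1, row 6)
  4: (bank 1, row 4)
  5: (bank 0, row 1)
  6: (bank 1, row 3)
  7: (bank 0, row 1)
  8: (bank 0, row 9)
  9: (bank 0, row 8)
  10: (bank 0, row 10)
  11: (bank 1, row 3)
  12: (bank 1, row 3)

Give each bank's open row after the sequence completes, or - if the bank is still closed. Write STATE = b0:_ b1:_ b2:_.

STATE = b0:10 b1:3 b2:-

#0 (0,1) H  (was 1)
#1 (1,3) C  (was 4)
#2 (0,1) H  (was 1)
#3 (1,6) C  (was 3)
#4 (1,4) C  (was 6)
#5 (0,1) H  (was 1)
#6 (1,3) C  (was 4)
#7 (0,1) H  (was 1)
#8 (0,9) C  (was 1)
#9 (0,8) C  (was 9)
#10 (0,10) C  (was 8)
#11 (1,3) H  (was 3)
#12 (1,3) H  (was 3)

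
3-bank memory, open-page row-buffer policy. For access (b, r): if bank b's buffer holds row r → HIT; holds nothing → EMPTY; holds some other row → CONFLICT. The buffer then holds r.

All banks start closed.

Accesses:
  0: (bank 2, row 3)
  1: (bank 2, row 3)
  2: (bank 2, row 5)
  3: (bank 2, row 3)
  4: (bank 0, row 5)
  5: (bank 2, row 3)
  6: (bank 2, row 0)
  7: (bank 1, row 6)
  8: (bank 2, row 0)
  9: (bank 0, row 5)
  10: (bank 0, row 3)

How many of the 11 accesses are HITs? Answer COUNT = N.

step 0: bank2 None->3 [EMPTY]
step 1: bank2 3->3 [HIT]
step 2: bank2 3->5 [CONFLICT]
step 3: bank2 5->3 [CONFLICT]
step 4: bank0 None->5 [EMPTY]
step 5: bank2 3->3 [HIT]
step 6: bank2 3->0 [CONFLICT]
step 7: bank1 None->6 [EMPTY]
step 8: bank2 0->0 [HIT]
step 9: bank0 5->5 [HIT]
step 10: bank0 5->3 [CONFLICT]

COUNT = 4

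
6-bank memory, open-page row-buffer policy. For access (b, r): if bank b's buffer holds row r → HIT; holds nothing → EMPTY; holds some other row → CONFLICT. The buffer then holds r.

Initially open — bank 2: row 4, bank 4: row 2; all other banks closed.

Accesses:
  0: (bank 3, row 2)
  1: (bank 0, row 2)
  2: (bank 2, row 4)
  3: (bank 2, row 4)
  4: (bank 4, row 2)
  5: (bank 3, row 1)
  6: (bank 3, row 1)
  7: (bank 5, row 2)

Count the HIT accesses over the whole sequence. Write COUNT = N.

step 0: bank3 None->2 [EMPTY]
step 1: bank0 None->2 [EMPTY]
step 2: bank2 4->4 [HIT]
step 3: bank2 4->4 [HIT]
step 4: bank4 2->2 [HIT]
step 5: bank3 2->1 [CONFLICT]
step 6: bank3 1->1 [HIT]
step 7: bank5 None->2 [EMPTY]

COUNT = 4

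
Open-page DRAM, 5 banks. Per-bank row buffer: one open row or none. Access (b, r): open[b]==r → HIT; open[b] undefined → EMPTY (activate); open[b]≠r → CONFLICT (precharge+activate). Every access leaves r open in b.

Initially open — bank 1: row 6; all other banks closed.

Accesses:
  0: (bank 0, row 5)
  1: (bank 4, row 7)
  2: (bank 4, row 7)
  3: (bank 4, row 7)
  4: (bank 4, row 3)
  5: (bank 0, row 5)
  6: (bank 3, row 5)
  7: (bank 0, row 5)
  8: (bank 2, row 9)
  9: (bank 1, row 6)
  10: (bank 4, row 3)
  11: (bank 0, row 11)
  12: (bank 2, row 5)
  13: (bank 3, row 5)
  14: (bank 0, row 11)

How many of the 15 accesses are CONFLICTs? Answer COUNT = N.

COUNT = 3

0: bank 0 row 5 — prev None → EMPTY
1: bank 4 row 7 — prev None → EMPTY
2: bank 4 row 7 — prev 7 → HIT
3: bank 4 row 7 — prev 7 → HIT
4: bank 4 row 3 — prev 7 → CONFLICT
5: bank 0 row 5 — prev 5 → HIT
6: bank 3 row 5 — prev None → EMPTY
7: bank 0 row 5 — prev 5 → HIT
8: bank 2 row 9 — prev None → EMPTY
9: bank 1 row 6 — prev 6 → HIT
10: bank 4 row 3 — prev 3 → HIT
11: bank 0 row 11 — prev 5 → CONFLICT
12: bank 2 row 5 — prev 9 → CONFLICT
13: bank 3 row 5 — prev 5 → HIT
14: bank 0 row 11 — prev 11 → HIT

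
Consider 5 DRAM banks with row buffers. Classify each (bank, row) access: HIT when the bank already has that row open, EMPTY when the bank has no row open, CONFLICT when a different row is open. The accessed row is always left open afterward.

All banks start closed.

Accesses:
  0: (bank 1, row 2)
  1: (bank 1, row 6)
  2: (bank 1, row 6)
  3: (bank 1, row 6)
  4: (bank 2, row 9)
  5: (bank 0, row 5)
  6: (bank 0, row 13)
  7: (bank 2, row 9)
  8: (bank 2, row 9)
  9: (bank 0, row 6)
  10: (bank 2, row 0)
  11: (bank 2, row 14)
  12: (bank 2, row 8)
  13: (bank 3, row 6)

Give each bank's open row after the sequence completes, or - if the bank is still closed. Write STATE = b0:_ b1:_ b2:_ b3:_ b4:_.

  [0] b1 r2: no row ⇒ E
  [1] b1 r6: had r2 ⇒ C
  [2] b1 r6: had r6 ⇒ H
  [3] b1 r6: had r6 ⇒ H
  [4] b2 r9: no row ⇒ E
  [5] b0 r5: no row ⇒ E
  [6] b0 r13: had r5 ⇒ C
  [7] b2 r9: had r9 ⇒ H
  [8] b2 r9: had r9 ⇒ H
  [9] b0 r6: had r13 ⇒ C
  [10] b2 r0: had r9 ⇒ C
  [11] b2 r14: had r0 ⇒ C
  [12] b2 r8: had r14 ⇒ C
  [13] b3 r6: no row ⇒ E

STATE = b0:6 b1:6 b2:8 b3:6 b4:-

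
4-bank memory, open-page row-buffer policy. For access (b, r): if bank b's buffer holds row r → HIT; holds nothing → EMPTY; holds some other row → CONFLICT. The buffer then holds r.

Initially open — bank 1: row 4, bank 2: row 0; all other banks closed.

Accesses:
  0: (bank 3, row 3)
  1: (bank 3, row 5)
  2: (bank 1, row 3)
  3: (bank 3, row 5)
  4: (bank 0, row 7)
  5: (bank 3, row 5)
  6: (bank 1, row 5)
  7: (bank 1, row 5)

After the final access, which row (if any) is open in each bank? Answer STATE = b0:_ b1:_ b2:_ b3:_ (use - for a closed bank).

#0 (3,3) E
#1 (3,5) C  (was 3)
#2 (1,3) C  (was 4)
#3 (3,5) H  (was 5)
#4 (0,7) E
#5 (3,5) H  (was 5)
#6 (1,5) C  (was 3)
#7 (1,5) H  (was 5)

STATE = b0:7 b1:5 b2:0 b3:5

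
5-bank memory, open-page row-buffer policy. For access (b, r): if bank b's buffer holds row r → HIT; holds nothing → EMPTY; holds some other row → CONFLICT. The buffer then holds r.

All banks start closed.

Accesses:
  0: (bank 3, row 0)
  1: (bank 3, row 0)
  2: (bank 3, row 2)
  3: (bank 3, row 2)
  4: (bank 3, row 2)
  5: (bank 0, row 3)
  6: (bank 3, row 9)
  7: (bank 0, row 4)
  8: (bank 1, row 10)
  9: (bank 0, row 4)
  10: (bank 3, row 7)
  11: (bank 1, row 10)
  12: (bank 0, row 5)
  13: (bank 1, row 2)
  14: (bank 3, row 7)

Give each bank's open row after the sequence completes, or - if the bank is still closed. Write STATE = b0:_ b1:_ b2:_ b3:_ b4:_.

  [0] b3 r0: no row ⇒ E
  [1] b3 r0: had r0 ⇒ H
  [2] b3 r2: had r0 ⇒ C
  [3] b3 r2: had r2 ⇒ H
  [4] b3 r2: had r2 ⇒ H
  [5] b0 r3: no row ⇒ E
  [6] b3 r9: had r2 ⇒ C
  [7] b0 r4: had r3 ⇒ C
  [8] b1 r10: no row ⇒ E
  [9] b0 r4: had r4 ⇒ H
  [10] b3 r7: had r9 ⇒ C
  [11] b1 r10: had r10 ⇒ H
  [12] b0 r5: had r4 ⇒ C
  [13] b1 r2: had r10 ⇒ C
  [14] b3 r7: had r7 ⇒ H

STATE = b0:5 b1:2 b2:- b3:7 b4:-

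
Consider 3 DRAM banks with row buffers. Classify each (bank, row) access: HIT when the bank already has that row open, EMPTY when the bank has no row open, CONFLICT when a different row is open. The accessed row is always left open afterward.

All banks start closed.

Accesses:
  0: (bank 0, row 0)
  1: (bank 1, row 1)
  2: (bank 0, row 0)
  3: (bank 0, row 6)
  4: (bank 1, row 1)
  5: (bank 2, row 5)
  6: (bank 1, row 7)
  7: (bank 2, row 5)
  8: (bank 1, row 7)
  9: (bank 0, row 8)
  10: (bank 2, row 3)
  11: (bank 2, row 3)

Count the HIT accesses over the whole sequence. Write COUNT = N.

#0 (0,0) E
#1 (1,1) E
#2 (0,0) H  (was 0)
#3 (0,6) C  (was 0)
#4 (1,1) H  (was 1)
#5 (2,5) E
#6 (1,7) C  (was 1)
#7 (2,5) H  (was 5)
#8 (1,7) H  (was 7)
#9 (0,8) C  (was 6)
#10 (2,3) C  (was 5)
#11 (2,3) H  (was 3)

COUNT = 5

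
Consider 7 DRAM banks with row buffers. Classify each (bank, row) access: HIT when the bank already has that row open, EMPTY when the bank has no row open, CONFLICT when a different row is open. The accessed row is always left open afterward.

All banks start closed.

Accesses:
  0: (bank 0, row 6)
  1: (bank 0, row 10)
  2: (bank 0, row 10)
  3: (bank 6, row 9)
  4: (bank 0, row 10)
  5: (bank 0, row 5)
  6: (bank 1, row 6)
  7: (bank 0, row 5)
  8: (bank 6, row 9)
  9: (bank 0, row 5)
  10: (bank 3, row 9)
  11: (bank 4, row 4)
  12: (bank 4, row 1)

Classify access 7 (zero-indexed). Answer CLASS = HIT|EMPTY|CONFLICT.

#0 (0,6) E
#1 (0,10) C  (was 6)
#2 (0,10) H  (was 10)
#3 (6,9) E
#4 (0,10) H  (was 10)
#5 (0,5) C  (was 10)
#6 (1,6) E
#7 (0,5) H  (was 5)
#8 (6,9) H  (was 9)
#9 (0,5) H  (was 5)
#10 (3,9) E
#11 (4,4) E
#12 (4,1) C  (was 4)

CLASS = HIT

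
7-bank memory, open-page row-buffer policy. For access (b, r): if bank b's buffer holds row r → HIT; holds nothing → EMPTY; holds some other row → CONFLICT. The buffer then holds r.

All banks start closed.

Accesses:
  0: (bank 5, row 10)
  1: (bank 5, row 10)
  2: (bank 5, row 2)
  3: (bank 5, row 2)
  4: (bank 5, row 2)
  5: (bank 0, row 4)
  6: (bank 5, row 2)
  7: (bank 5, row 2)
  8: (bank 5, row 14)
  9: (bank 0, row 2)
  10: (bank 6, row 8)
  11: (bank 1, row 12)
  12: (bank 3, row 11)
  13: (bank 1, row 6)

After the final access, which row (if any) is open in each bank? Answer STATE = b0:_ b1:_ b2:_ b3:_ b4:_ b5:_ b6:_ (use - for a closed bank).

STATE = b0:2 b1:6 b2:- b3:11 b4:- b5:14 b6:8

0: bank 5 row 10 — prev None → EMPTY
1: bank 5 row 10 — prev 10 → HIT
2: bank 5 row 2 — prev 10 → CONFLICT
3: bank 5 row 2 — prev 2 → HIT
4: bank 5 row 2 — prev 2 → HIT
5: bank 0 row 4 — prev None → EMPTY
6: bank 5 row 2 — prev 2 → HIT
7: bank 5 row 2 — prev 2 → HIT
8: bank 5 row 14 — prev 2 → CONFLICT
9: bank 0 row 2 — prev 4 → CONFLICT
10: bank 6 row 8 — prev None → EMPTY
11: bank 1 row 12 — prev None → EMPTY
12: bank 3 row 11 — prev None → EMPTY
13: bank 1 row 6 — prev 12 → CONFLICT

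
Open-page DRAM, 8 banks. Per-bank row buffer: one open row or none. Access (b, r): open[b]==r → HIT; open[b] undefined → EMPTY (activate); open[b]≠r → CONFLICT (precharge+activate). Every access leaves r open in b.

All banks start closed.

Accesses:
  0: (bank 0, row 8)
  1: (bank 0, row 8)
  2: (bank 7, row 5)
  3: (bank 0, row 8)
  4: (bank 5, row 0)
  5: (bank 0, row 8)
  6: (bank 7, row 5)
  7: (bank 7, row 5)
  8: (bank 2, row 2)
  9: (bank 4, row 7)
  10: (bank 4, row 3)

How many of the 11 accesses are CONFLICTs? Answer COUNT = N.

0: bank 0 row 8 — prev None → EMPTY
1: bank 0 row 8 — prev 8 → HIT
2: bank 7 row 5 — prev None → EMPTY
3: bank 0 row 8 — prev 8 → HIT
4: bank 5 row 0 — prev None → EMPTY
5: bank 0 row 8 — prev 8 → HIT
6: bank 7 row 5 — prev 5 → HIT
7: bank 7 row 5 — prev 5 → HIT
8: bank 2 row 2 — prev None → EMPTY
9: bank 4 row 7 — prev None → EMPTY
10: bank 4 row 3 — prev 7 → CONFLICT

COUNT = 1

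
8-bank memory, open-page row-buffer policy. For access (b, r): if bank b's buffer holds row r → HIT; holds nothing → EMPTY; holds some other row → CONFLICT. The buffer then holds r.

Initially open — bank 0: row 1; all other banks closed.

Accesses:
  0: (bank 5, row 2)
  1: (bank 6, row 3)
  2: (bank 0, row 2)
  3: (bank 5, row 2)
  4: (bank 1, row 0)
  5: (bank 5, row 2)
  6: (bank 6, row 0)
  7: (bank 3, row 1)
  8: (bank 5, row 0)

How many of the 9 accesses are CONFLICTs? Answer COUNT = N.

COUNT = 3

  [0] b5 r2: no row ⇒ E
  [1] b6 r3: no row ⇒ E
  [2] b0 r2: had r1 ⇒ C
  [3] b5 r2: had r2 ⇒ H
  [4] b1 r0: no row ⇒ E
  [5] b5 r2: had r2 ⇒ H
  [6] b6 r0: had r3 ⇒ C
  [7] b3 r1: no row ⇒ E
  [8] b5 r0: had r2 ⇒ C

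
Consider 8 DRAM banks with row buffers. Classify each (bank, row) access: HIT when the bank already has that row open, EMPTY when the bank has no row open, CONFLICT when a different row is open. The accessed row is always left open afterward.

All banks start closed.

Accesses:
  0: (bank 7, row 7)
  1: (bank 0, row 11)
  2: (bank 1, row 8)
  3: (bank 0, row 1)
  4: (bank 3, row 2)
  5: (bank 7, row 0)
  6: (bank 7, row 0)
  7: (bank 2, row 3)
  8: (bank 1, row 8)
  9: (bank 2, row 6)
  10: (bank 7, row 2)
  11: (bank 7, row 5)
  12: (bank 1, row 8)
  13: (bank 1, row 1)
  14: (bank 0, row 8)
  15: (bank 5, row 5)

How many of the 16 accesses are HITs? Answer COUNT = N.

COUNT = 3

step 0: bank7 None->7 [EMPTY]
step 1: bank0 None->11 [EMPTY]
step 2: bank1 None->8 [EMPTY]
step 3: bank0 11->1 [CONFLICT]
step 4: bank3 None->2 [EMPTY]
step 5: bank7 7->0 [CONFLICT]
step 6: bank7 0->0 [HIT]
step 7: bank2 None->3 [EMPTY]
step 8: bank1 8->8 [HIT]
step 9: bank2 3->6 [CONFLICT]
step 10: bank7 0->2 [CONFLICT]
step 11: bank7 2->5 [CONFLICT]
step 12: bank1 8->8 [HIT]
step 13: bank1 8->1 [CONFLICT]
step 14: bank0 1->8 [CONFLICT]
step 15: bank5 None->5 [EMPTY]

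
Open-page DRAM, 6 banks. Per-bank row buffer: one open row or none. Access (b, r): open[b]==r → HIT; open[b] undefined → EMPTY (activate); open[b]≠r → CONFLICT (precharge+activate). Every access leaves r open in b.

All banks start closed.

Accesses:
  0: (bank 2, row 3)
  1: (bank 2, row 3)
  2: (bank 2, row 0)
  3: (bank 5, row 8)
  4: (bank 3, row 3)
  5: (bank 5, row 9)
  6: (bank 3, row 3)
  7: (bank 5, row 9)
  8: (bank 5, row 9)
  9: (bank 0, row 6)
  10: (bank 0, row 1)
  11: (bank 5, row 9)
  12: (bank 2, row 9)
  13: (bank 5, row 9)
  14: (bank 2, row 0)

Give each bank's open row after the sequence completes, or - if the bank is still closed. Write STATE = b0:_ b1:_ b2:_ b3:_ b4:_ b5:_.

0: bank 2 row 3 — prev None → EMPTY
1: bank 2 row 3 — prev 3 → HIT
2: bank 2 row 0 — prev 3 → CONFLICT
3: bank 5 row 8 — prev None → EMPTY
4: bank 3 row 3 — prev None → EMPTY
5: bank 5 row 9 — prev 8 → CONFLICT
6: bank 3 row 3 — prev 3 → HIT
7: bank 5 row 9 — prev 9 → HIT
8: bank 5 row 9 — prev 9 → HIT
9: bank 0 row 6 — prev None → EMPTY
10: bank 0 row 1 — prev 6 → CONFLICT
11: bank 5 row 9 — prev 9 → HIT
12: bank 2 row 9 — prev 0 → CONFLICT
13: bank 5 row 9 — prev 9 → HIT
14: bank 2 row 0 — prev 9 → CONFLICT

STATE = b0:1 b1:- b2:0 b3:3 b4:- b5:9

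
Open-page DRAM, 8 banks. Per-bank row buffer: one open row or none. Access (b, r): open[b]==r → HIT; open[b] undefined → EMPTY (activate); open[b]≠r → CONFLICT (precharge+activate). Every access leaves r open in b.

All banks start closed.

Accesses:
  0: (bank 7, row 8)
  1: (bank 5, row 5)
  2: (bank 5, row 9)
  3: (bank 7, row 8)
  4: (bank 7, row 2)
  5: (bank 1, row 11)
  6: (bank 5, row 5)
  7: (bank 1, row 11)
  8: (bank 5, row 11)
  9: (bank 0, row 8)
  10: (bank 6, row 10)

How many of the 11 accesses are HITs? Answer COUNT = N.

  [0] b7 r8: no row ⇒ E
  [1] b5 r5: no row ⇒ E
  [2] b5 r9: had r5 ⇒ C
  [3] b7 r8: had r8 ⇒ H
  [4] b7 r2: had r8 ⇒ C
  [5] b1 r11: no row ⇒ E
  [6] b5 r5: had r9 ⇒ C
  [7] b1 r11: had r11 ⇒ H
  [8] b5 r11: had r5 ⇒ C
  [9] b0 r8: no row ⇒ E
  [10] b6 r10: no row ⇒ E

COUNT = 2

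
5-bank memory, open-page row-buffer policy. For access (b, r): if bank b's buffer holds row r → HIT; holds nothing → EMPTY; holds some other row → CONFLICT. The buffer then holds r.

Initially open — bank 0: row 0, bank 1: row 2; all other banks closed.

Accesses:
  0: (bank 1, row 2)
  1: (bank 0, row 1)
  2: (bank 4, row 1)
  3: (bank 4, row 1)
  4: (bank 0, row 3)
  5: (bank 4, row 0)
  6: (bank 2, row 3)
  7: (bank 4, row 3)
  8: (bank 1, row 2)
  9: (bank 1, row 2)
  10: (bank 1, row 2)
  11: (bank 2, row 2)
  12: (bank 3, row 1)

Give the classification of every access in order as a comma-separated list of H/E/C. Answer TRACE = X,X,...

  [0] b1 r2: had r2 ⇒ H
  [1] b0 r1: had r0 ⇒ C
  [2] b4 r1: no row ⇒ E
  [3] b4 r1: had r1 ⇒ H
  [4] b0 r3: had r1 ⇒ C
  [5] b4 r0: had r1 ⇒ C
  [6] b2 r3: no row ⇒ E
  [7] b4 r3: had r0 ⇒ C
  [8] b1 r2: had r2 ⇒ H
  [9] b1 r2: had r2 ⇒ H
  [10] b1 r2: had r2 ⇒ H
  [11] b2 r2: had r3 ⇒ C
  [12] b3 r1: no row ⇒ E

TRACE = H,C,E,H,C,C,E,C,H,H,H,C,E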